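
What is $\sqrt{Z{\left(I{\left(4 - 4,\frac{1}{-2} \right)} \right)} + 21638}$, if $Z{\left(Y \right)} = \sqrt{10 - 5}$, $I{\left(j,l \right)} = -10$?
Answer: $\sqrt{21638 + \sqrt{5}} \approx 147.11$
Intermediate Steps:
$Z{\left(Y \right)} = \sqrt{5}$
$\sqrt{Z{\left(I{\left(4 - 4,\frac{1}{-2} \right)} \right)} + 21638} = \sqrt{\sqrt{5} + 21638} = \sqrt{21638 + \sqrt{5}}$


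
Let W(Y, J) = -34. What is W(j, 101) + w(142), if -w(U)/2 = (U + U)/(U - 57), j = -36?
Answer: -3458/85 ≈ -40.682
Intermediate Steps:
w(U) = -4*U/(-57 + U) (w(U) = -2*(U + U)/(U - 57) = -2*2*U/(-57 + U) = -4*U/(-57 + U))
W(j, 101) + w(142) = -34 - 4*142/(-57 + 142) = -34 - 4*142/85 = -34 - 4*142*1/85 = -34 - 568/85 = -3458/85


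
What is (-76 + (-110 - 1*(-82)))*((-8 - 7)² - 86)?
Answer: -14456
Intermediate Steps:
(-76 + (-110 - 1*(-82)))*((-8 - 7)² - 86) = (-76 + (-110 + 82))*((-15)² - 86) = (-76 - 28)*(225 - 86) = -104*139 = -14456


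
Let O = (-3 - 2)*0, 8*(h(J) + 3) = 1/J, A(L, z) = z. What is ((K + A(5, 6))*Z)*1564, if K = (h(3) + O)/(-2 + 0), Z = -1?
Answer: -140369/12 ≈ -11697.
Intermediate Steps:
h(J) = -3 + 1/(8*J)
O = 0 (O = -5*0 = 0)
K = 71/48 (K = ((-3 + (1/8)/3) + 0)/(-2 + 0) = ((-3 + (1/8)*(1/3)) + 0)/(-2) = ((-3 + 1/24) + 0)*(-1/2) = (-71/24 + 0)*(-1/2) = -71/24*(-1/2) = 71/48 ≈ 1.4792)
((K + A(5, 6))*Z)*1564 = ((71/48 + 6)*(-1))*1564 = ((359/48)*(-1))*1564 = -359/48*1564 = -140369/12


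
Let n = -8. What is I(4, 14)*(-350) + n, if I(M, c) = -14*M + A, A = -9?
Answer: 22742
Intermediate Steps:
I(M, c) = -9 - 14*M (I(M, c) = -14*M - 9 = -9 - 14*M)
I(4, 14)*(-350) + n = (-9 - 14*4)*(-350) - 8 = (-9 - 56)*(-350) - 8 = -65*(-350) - 8 = 22750 - 8 = 22742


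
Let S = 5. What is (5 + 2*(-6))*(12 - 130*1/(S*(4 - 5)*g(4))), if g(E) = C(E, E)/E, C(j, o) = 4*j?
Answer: -259/2 ≈ -129.50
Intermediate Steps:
g(E) = 4 (g(E) = (4*E)/E = 4)
(5 + 2*(-6))*(12 - 130*1/(S*(4 - 5)*g(4))) = (5 + 2*(-6))*(12 - 130*1/(20*(4 - 5))) = (5 - 12)*(12 - 130/(4*(-1*5))) = -7*(12 - 130/(4*(-5))) = -7*(12 - 130/(-20)) = -7*(12 - 130*(-1/20)) = -7*(12 + 13/2) = -7*37/2 = -259/2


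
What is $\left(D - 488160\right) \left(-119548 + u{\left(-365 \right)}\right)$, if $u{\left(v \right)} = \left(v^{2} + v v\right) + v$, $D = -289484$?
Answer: $-113953618828$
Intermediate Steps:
$u{\left(v \right)} = v + 2 v^{2}$ ($u{\left(v \right)} = \left(v^{2} + v^{2}\right) + v = 2 v^{2} + v = v + 2 v^{2}$)
$\left(D - 488160\right) \left(-119548 + u{\left(-365 \right)}\right) = \left(-289484 - 488160\right) \left(-119548 - 365 \left(1 + 2 \left(-365\right)\right)\right) = - 777644 \left(-119548 - 365 \left(1 - 730\right)\right) = - 777644 \left(-119548 - -266085\right) = - 777644 \left(-119548 + 266085\right) = \left(-777644\right) 146537 = -113953618828$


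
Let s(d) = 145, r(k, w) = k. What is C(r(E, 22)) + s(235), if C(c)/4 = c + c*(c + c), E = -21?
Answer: 3589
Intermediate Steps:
C(c) = 4*c + 8*c² (C(c) = 4*(c + c*(c + c)) = 4*(c + c*(2*c)) = 4*(c + 2*c²) = 4*c + 8*c²)
C(r(E, 22)) + s(235) = 4*(-21)*(1 + 2*(-21)) + 145 = 4*(-21)*(1 - 42) + 145 = 4*(-21)*(-41) + 145 = 3444 + 145 = 3589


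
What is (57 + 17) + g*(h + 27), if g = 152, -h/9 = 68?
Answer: -88846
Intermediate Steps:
h = -612 (h = -9*68 = -612)
(57 + 17) + g*(h + 27) = (57 + 17) + 152*(-612 + 27) = 74 + 152*(-585) = 74 - 88920 = -88846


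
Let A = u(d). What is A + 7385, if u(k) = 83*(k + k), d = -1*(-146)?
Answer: 31621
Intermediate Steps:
d = 146
u(k) = 166*k (u(k) = 83*(2*k) = 166*k)
A = 24236 (A = 166*146 = 24236)
A + 7385 = 24236 + 7385 = 31621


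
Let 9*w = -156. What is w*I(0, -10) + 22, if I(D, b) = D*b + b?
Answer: 586/3 ≈ 195.33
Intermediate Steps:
w = -52/3 (w = (⅑)*(-156) = -52/3 ≈ -17.333)
I(D, b) = b + D*b
w*I(0, -10) + 22 = -(-520)*(1 + 0)/3 + 22 = -(-520)/3 + 22 = -52/3*(-10) + 22 = 520/3 + 22 = 586/3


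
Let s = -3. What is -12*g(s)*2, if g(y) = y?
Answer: 72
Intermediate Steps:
-12*g(s)*2 = -12*(-3)*2 = 36*2 = 72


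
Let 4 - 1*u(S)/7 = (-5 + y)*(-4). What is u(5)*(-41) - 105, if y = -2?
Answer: 6783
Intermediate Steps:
u(S) = -168 (u(S) = 28 - 7*(-5 - 2)*(-4) = 28 - (-49)*(-4) = 28 - 7*28 = 28 - 196 = -168)
u(5)*(-41) - 105 = -168*(-41) - 105 = 6888 - 105 = 6783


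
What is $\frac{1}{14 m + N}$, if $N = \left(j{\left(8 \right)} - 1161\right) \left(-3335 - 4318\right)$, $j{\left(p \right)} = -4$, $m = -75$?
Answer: $\frac{1}{8914695} \approx 1.1217 \cdot 10^{-7}$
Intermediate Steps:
$N = 8915745$ ($N = \left(-4 - 1161\right) \left(-3335 - 4318\right) = \left(-1165\right) \left(-7653\right) = 8915745$)
$\frac{1}{14 m + N} = \frac{1}{14 \left(-75\right) + 8915745} = \frac{1}{-1050 + 8915745} = \frac{1}{8914695}$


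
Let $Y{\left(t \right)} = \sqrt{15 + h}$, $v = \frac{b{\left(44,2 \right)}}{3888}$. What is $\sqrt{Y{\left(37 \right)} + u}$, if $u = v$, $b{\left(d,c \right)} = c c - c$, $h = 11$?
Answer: $\frac{\sqrt{6 + 11664 \sqrt{26}}}{108} \approx 2.2582$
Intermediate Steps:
$b{\left(d,c \right)} = c^{2} - c$
$v = \frac{1}{1944}$ ($v = \frac{2 \left(-1 + 2\right)}{3888} = 2 \cdot 1 \cdot \frac{1}{3888} = 2 \cdot \frac{1}{3888} = \frac{1}{1944} \approx 0.0005144$)
$u = \frac{1}{1944} \approx 0.0005144$
$Y{\left(t \right)} = \sqrt{26}$ ($Y{\left(t \right)} = \sqrt{15 + 11} = \sqrt{26}$)
$\sqrt{Y{\left(37 \right)} + u} = \sqrt{\sqrt{26} + \frac{1}{1944}} = \sqrt{\frac{1}{1944} + \sqrt{26}}$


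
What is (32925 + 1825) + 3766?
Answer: 38516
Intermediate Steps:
(32925 + 1825) + 3766 = 34750 + 3766 = 38516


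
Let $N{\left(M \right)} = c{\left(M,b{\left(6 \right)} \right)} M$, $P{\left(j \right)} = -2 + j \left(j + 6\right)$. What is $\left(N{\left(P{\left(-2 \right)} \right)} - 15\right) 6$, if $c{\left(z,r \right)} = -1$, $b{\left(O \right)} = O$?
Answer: $-30$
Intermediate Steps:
$P{\left(j \right)} = -2 + j \left(6 + j\right)$
$N{\left(M \right)} = - M$
$\left(N{\left(P{\left(-2 \right)} \right)} - 15\right) 6 = \left(- (-2 + \left(-2\right)^{2} + 6 \left(-2\right)) - 15\right) 6 = \left(- (-2 + 4 - 12) - 15\right) 6 = \left(\left(-1\right) \left(-10\right) - 15\right) 6 = \left(10 - 15\right) 6 = \left(-5\right) 6 = -30$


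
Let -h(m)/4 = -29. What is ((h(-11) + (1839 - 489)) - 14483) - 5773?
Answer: -18790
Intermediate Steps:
h(m) = 116 (h(m) = -4*(-29) = 116)
((h(-11) + (1839 - 489)) - 14483) - 5773 = ((116 + (1839 - 489)) - 14483) - 5773 = ((116 + 1350) - 14483) - 5773 = (1466 - 14483) - 5773 = -13017 - 5773 = -18790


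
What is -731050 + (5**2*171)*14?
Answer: -671200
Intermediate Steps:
-731050 + (5**2*171)*14 = -731050 + (25*171)*14 = -731050 + 4275*14 = -731050 + 59850 = -671200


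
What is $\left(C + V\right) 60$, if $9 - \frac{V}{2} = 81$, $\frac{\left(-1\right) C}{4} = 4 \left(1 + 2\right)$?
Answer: $-11520$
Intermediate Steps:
$C = -48$ ($C = - 4 \cdot 4 \left(1 + 2\right) = - 4 \cdot 4 \cdot 3 = \left(-4\right) 12 = -48$)
$V = -144$ ($V = 18 - 162 = -144$)
$\left(C + V\right) 60 = \left(-48 - 144\right) 60 = \left(-192\right) 60 = -11520$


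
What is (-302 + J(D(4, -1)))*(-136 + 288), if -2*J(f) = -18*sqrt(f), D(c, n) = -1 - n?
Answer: -45904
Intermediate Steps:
J(f) = 9*sqrt(f) (J(f) = -(-9)*sqrt(f) = 9*sqrt(f))
(-302 + J(D(4, -1)))*(-136 + 288) = (-302 + 9*sqrt(-1 - 1*(-1)))*(-136 + 288) = (-302 + 9*sqrt(-1 + 1))*152 = (-302 + 9*sqrt(0))*152 = (-302 + 9*0)*152 = (-302 + 0)*152 = -302*152 = -45904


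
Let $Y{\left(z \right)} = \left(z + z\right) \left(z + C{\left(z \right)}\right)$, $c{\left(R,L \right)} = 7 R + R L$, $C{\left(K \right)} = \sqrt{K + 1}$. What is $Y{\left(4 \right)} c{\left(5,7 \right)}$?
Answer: $2240 + 560 \sqrt{5} \approx 3492.2$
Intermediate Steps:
$C{\left(K \right)} = \sqrt{1 + K}$
$c{\left(R,L \right)} = 7 R + L R$
$Y{\left(z \right)} = 2 z \left(z + \sqrt{1 + z}\right)$ ($Y{\left(z \right)} = \left(z + z\right) \left(z + \sqrt{1 + z}\right) = 2 z \left(z + \sqrt{1 + z}\right)$)
$Y{\left(4 \right)} c{\left(5,7 \right)} = 2 \cdot 4 \left(4 + \sqrt{1 + 4}\right) 5 \left(7 + 7\right) = 2 \cdot 4 \left(4 + \sqrt{5}\right) 5 \cdot 14 = \left(32 + 8 \sqrt{5}\right) 70 = 2240 + 560 \sqrt{5}$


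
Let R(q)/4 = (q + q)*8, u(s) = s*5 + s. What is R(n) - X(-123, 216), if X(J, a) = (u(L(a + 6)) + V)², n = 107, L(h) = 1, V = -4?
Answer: 6844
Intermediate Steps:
u(s) = 6*s (u(s) = 5*s + s = 6*s)
X(J, a) = 4 (X(J, a) = (6*1 - 4)² = (6 - 4)² = 2² = 4)
R(q) = 64*q (R(q) = 4*((q + q)*8) = 4*((2*q)*8) = 4*(16*q) = 64*q)
R(n) - X(-123, 216) = 64*107 - 1*4 = 6848 - 4 = 6844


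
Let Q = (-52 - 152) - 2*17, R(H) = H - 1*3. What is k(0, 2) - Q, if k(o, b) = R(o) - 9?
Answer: 226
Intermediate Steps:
R(H) = -3 + H (R(H) = H - 3 = -3 + H)
k(o, b) = -12 + o (k(o, b) = (-3 + o) - 9 = -12 + o)
Q = -238 (Q = -204 - 34 = -238)
k(0, 2) - Q = (-12 + 0) - 1*(-238) = -12 + 238 = 226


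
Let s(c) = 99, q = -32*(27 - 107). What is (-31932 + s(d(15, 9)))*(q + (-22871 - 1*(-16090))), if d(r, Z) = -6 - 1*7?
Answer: 134367093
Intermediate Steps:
d(r, Z) = -13 (d(r, Z) = -6 - 7 = -13)
q = 2560 (q = -32*(-80) = 2560)
(-31932 + s(d(15, 9)))*(q + (-22871 - 1*(-16090))) = (-31932 + 99)*(2560 + (-22871 - 1*(-16090))) = -31833*(2560 + (-22871 + 16090)) = -31833*(2560 - 6781) = -31833*(-4221) = 134367093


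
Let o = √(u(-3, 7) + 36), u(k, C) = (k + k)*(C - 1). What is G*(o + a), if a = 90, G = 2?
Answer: 180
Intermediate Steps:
u(k, C) = 2*k*(-1 + C) (u(k, C) = (2*k)*(-1 + C) = 2*k*(-1 + C))
o = 0 (o = √(2*(-3)*(-1 + 7) + 36) = √(2*(-3)*6 + 36) = √(-36 + 36) = √0 = 0)
G*(o + a) = 2*(0 + 90) = 2*90 = 180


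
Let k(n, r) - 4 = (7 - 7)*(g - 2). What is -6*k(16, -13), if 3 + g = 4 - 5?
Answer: -24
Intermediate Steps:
g = -4 (g = -3 + (4 - 5) = -3 - 1 = -4)
k(n, r) = 4 (k(n, r) = 4 + (7 - 7)*(-4 - 2) = 4 + 0*(-6) = 4 + 0 = 4)
-6*k(16, -13) = -6*4 = -24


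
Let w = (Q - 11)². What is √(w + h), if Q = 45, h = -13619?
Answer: 11*I*√103 ≈ 111.64*I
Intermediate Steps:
w = 1156 (w = (45 - 11)² = 34² = 1156)
√(w + h) = √(1156 - 13619) = √(-12463) = 11*I*√103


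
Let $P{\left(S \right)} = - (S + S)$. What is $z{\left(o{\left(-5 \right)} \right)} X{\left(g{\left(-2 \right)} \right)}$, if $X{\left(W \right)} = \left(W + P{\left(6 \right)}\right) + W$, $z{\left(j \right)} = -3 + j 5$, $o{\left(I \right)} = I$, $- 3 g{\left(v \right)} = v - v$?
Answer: $336$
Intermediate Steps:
$g{\left(v \right)} = 0$ ($g{\left(v \right)} = - \frac{v - v}{3} = \left(- \frac{1}{3}\right) 0 = 0$)
$P{\left(S \right)} = - 2 S$
$z{\left(j \right)} = -3 + 5 j$
$X{\left(W \right)} = -12 + 2 W$ ($X{\left(W \right)} = \left(W - 12\right) + W = \left(-12 + W\right) + W = -12 + 2 W$)
$z{\left(o{\left(-5 \right)} \right)} X{\left(g{\left(-2 \right)} \right)} = \left(-3 + 5 \left(-5\right)\right) \left(-12 + 2 \cdot 0\right) = \left(-3 - 25\right) \left(-12 + 0\right) = \left(-28\right) \left(-12\right) = 336$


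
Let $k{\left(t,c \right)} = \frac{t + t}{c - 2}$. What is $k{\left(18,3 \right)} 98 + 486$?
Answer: $4014$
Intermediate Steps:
$k{\left(t,c \right)} = \frac{2 t}{-2 + c}$
$k{\left(18,3 \right)} 98 + 486 = 2 \cdot 18 \frac{1}{-2 + 3} \cdot 98 + 486 = 2 \cdot 18 \cdot 1^{-1} \cdot 98 + 486 = 2 \cdot 18 \cdot 1 \cdot 98 + 486 = 36 \cdot 98 + 486 = 3528 + 486 = 4014$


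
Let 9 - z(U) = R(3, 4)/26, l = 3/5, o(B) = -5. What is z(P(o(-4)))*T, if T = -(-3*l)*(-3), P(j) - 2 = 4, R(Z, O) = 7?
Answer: -6129/130 ≈ -47.146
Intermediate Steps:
l = 3/5 (l = 3*(1/5) = 3/5 ≈ 0.60000)
P(j) = 6 (P(j) = 2 + 4 = 6)
z(U) = 227/26 (z(U) = 9 - 7/26 = 227/26)
T = -27/5 (T = -(-3*3/5)*(-3) = -(-9)*(-3)/5 = -1*27/5 = -27/5 ≈ -5.4000)
z(P(o(-4)))*T = (227/26)*(-27/5) = -6129/130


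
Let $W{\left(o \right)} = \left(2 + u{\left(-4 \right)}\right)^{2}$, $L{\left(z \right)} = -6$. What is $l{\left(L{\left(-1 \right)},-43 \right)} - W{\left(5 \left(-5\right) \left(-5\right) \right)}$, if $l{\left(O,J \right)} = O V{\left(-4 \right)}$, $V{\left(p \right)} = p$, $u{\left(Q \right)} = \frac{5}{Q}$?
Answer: $\frac{375}{16} \approx 23.438$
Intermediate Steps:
$W{\left(o \right)} = \frac{9}{16}$ ($W{\left(o \right)} = \left(2 + \frac{5}{-4}\right)^{2} = \left(2 + 5 \left(- \frac{1}{4}\right)\right)^{2} = \left(2 - \frac{5}{4}\right)^{2} = \left(\frac{3}{4}\right)^{2} = \frac{9}{16}$)
$l{\left(O,J \right)} = - 4 O$ ($l{\left(O,J \right)} = O \left(-4\right) = - 4 O$)
$l{\left(L{\left(-1 \right)},-43 \right)} - W{\left(5 \left(-5\right) \left(-5\right) \right)} = \left(-4\right) \left(-6\right) - \frac{9}{16} = 24 - \frac{9}{16} = \frac{375}{16}$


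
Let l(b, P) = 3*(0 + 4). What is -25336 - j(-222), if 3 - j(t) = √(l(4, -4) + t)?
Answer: -25339 + I*√210 ≈ -25339.0 + 14.491*I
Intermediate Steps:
l(b, P) = 12 (l(b, P) = 3*4 = 12)
j(t) = 3 - √(12 + t)
-25336 - j(-222) = -25336 - (3 - √(12 - 222)) = -25336 - (3 - √(-210)) = -25336 - (3 - I*√210) = -25336 + (-3 + I*√210) = -25339 + I*√210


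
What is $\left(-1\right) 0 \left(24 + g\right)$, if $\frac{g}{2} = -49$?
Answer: $0$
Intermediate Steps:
$g = -98$ ($g = 2 \left(-49\right) = -98$)
$\left(-1\right) 0 \left(24 + g\right) = \left(-1\right) 0 \left(24 - 98\right) = 0 \left(-74\right) = 0$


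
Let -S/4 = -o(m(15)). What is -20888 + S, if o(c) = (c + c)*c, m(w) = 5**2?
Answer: -15888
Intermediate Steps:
m(w) = 25
o(c) = 2*c**2 (o(c) = (2*c)*c = 2*c**2)
S = 5000 (S = -(-4)*2*25**2 = -(-4)*2*625 = -(-4)*1250 = -4*(-1250) = 5000)
-20888 + S = -20888 + 5000 = -15888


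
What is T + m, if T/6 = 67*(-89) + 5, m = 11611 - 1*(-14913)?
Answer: -9224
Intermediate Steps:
m = 26524 (m = 11611 + 14913 = 26524)
T = -35748 (T = 6*(67*(-89) + 5) = 6*(-5963 + 5) = 6*(-5958) = -35748)
T + m = -35748 + 26524 = -9224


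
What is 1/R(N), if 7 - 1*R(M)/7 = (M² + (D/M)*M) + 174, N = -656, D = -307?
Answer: -1/3011372 ≈ -3.3207e-7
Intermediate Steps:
R(M) = 980 - 7*M² (R(M) = 49 - 7*((M² + (-307/M)*M) + 174) = 49 - 7*((M² - 307) + 174) = 49 - 7*((-307 + M²) + 174) = 49 - 7*(-133 + M²) = 49 + (931 - 7*M²) = 980 - 7*M²)
1/R(N) = 1/(980 - 7*(-656)²) = 1/(980 - 7*430336) = 1/(980 - 3012352) = 1/(-3011372) = -1/3011372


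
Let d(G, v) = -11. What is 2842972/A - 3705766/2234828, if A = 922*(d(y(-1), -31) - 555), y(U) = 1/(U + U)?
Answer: -1035926853431/145781182682 ≈ -7.1060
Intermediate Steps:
y(U) = 1/(2*U)
A = -521852 (A = 922*(-11 - 555) = 922*(-566) = -521852)
2842972/A - 3705766/2234828 = 2842972/(-521852) - 3705766/2234828 = 2842972*(-1/521852) - 3705766*1/2234828 = -710743/130463 - 1852883/1117414 = -1035926853431/145781182682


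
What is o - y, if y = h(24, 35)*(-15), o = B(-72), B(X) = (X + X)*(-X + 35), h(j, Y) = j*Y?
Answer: -2808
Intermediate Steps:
h(j, Y) = Y*j
B(X) = 2*X*(35 - X) (B(X) = (2*X)*(35 - X) = 2*X*(35 - X))
o = -15408 (o = 2*(-72)*(35 - 1*(-72)) = 2*(-72)*(35 + 72) = 2*(-72)*107 = -15408)
y = -12600 (y = (35*24)*(-15) = 840*(-15) = -12600)
o - y = -15408 - 1*(-12600) = -15408 + 12600 = -2808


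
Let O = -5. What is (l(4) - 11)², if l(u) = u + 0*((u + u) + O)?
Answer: 49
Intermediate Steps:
l(u) = u (l(u) = u + 0*((u + u) - 5) = u + 0*(2*u - 5) = u + 0*(-5 + 2*u) = u + 0 = u)
(l(4) - 11)² = (4 - 11)² = (-7)² = 49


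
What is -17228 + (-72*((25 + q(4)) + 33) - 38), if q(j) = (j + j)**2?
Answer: -26050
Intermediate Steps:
q(j) = 4*j**2 (q(j) = (2*j)**2 = 4*j**2)
-17228 + (-72*((25 + q(4)) + 33) - 38) = -17228 + (-72*((25 + 4*4**2) + 33) - 38) = -17228 + (-72*((25 + 4*16) + 33) - 38) = -17228 + (-72*((25 + 64) + 33) - 38) = -17228 + (-72*(89 + 33) - 38) = -17228 + (-72*122 - 38) = -17228 + (-8784 - 38) = -17228 - 8822 = -26050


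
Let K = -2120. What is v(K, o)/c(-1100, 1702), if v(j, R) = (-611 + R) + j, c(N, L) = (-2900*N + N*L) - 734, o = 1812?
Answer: -919/1317066 ≈ -0.00069776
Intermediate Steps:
c(N, L) = -734 - 2900*N + L*N (c(N, L) = (-2900*N + L*N) - 734 = -734 - 2900*N + L*N)
v(j, R) = -611 + R + j
v(K, o)/c(-1100, 1702) = (-611 + 1812 - 2120)/(-734 - 2900*(-1100) + 1702*(-1100)) = -919/(-734 + 3190000 - 1872200) = -919/1317066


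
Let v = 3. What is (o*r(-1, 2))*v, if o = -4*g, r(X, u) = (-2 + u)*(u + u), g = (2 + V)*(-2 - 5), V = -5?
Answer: 0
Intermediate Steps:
g = 21 (g = (2 - 5)*(-2 - 5) = -3*(-7) = 21)
r(X, u) = 2*u*(-2 + u) (r(X, u) = (-2 + u)*(2*u) = 2*u*(-2 + u))
o = -84 (o = -4*21 = -84)
(o*r(-1, 2))*v = -168*2*(-2 + 2)*3 = -168*2*0*3 = -84*0*3 = 0*3 = 0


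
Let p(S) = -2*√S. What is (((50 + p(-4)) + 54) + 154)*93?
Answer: 23994 - 372*I ≈ 23994.0 - 372.0*I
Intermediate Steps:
(((50 + p(-4)) + 54) + 154)*93 = (((50 - 4*I) + 54) + 154)*93 = ((104 - 4*I) + 154)*93 = (258 - 4*I)*93 = 23994 - 372*I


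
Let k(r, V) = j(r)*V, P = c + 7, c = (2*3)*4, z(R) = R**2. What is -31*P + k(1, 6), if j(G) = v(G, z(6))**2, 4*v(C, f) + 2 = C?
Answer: -7685/8 ≈ -960.63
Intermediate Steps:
v(C, f) = -1/2 + C/4
j(G) = (-1/2 + G/4)**2
c = 24 (c = 6*4 = 24)
P = 31 (P = 24 + 7 = 31)
k(r, V) = V*(-2 + r)**2/16 (k(r, V) = ((-2 + r)**2/16)*V = V*(-2 + r)**2/16)
-31*P + k(1, 6) = -31*31 + (1/16)*6*(-2 + 1)**2 = -961 + (1/16)*6*(-1)**2 = -961 + (1/16)*6*1 = -961 + 3/8 = -7685/8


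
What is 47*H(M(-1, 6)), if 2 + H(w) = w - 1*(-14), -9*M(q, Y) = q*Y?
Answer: 1786/3 ≈ 595.33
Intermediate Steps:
M(q, Y) = -Y*q/9 (M(q, Y) = -q*Y/9 = -Y*q/9)
H(w) = 12 + w (H(w) = -2 + (w - 1*(-14)) = -2 + (w + 14) = -2 + (14 + w) = 12 + w)
47*H(M(-1, 6)) = 47*(12 - 1/9*6*(-1)) = 47*(12 + 2/3) = 47*(38/3) = 1786/3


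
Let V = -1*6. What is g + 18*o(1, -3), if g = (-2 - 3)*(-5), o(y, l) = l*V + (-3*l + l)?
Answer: 457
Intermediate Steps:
V = -6
o(y, l) = -8*l (o(y, l) = l*(-6) + (-3*l + l) = -6*l - 2*l = -8*l)
g = 25 (g = -5*(-5) = 25)
g + 18*o(1, -3) = 25 + 18*(-8*(-3)) = 25 + 18*24 = 25 + 432 = 457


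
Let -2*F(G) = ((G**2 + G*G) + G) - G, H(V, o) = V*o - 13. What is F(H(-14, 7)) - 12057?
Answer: -24378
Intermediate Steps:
H(V, o) = -13 + V*o
F(G) = -G**2 (F(G) = -(((G**2 + G*G) + G) - G)/2 = -(((G**2 + G**2) + G) - G)/2 = -((2*G**2 + G) - G)/2 = -((G + 2*G**2) - G)/2 = -G**2)
F(H(-14, 7)) - 12057 = -(-13 - 14*7)**2 - 12057 = -(-13 - 98)**2 - 12057 = -1*(-111)**2 - 12057 = -1*12321 - 12057 = -12321 - 12057 = -24378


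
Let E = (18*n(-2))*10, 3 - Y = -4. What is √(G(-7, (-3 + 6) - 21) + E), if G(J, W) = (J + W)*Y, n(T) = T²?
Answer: √545 ≈ 23.345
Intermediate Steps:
Y = 7 (Y = 3 - 1*(-4) = 3 + 4 = 7)
E = 720 (E = (18*(-2)²)*10 = (18*4)*10 = 72*10 = 720)
G(J, W) = 7*J + 7*W (G(J, W) = (J + W)*7 = 7*J + 7*W)
√(G(-7, (-3 + 6) - 21) + E) = √((7*(-7) + 7*((-3 + 6) - 21)) + 720) = √((-49 + 7*(3 - 21)) + 720) = √((-49 + 7*(-18)) + 720) = √((-49 - 126) + 720) = √(-175 + 720) = √545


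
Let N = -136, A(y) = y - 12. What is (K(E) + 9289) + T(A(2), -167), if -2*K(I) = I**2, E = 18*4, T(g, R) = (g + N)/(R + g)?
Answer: 1185515/177 ≈ 6697.8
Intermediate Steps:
A(y) = -12 + y
T(g, R) = (-136 + g)/(R + g) (T(g, R) = (g - 136)/(R + g) = (-136 + g)/(R + g))
E = 72
K(I) = -I**2/2
(K(E) + 9289) + T(A(2), -167) = (-1/2*72**2 + 9289) + (-136 + (-12 + 2))/(-167 + (-12 + 2)) = (-1/2*5184 + 9289) + (-136 - 10)/(-167 - 10) = (-2592 + 9289) - 146/(-177) = 6697 - 1/177*(-146) = 6697 + 146/177 = 1185515/177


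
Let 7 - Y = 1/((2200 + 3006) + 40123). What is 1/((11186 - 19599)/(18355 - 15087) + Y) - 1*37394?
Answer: -24514986531074/655590059 ≈ -37394.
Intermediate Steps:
Y = 317302/45329 (Y = 7 - 1/((2200 + 3006) + 40123) = 7 - 1/(5206 + 40123) = 7 - 1/45329 = 317302/45329 ≈ 7.0000)
1/((11186 - 19599)/(18355 - 15087) + Y) - 1*37394 = 1/((11186 - 19599)/(18355 - 15087) + 317302/45329) - 1*37394 = 1/(-8413/3268 + 317302/45329) - 37394 = 1/(655590059/148135172) - 37394 = 148135172/655590059 - 37394 = -24514986531074/655590059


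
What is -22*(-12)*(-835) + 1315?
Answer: -219125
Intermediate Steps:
-22*(-12)*(-835) + 1315 = 264*(-835) + 1315 = -220440 + 1315 = -219125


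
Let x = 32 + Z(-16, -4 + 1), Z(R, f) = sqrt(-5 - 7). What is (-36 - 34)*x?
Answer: -2240 - 140*I*sqrt(3) ≈ -2240.0 - 242.49*I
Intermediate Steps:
Z(R, f) = 2*I*sqrt(3) (Z(R, f) = sqrt(-12) = 2*I*sqrt(3))
x = 32 + 2*I*sqrt(3) ≈ 32.0 + 3.4641*I
(-36 - 34)*x = (-36 - 34)*(32 + 2*I*sqrt(3)) = -70*(32 + 2*I*sqrt(3)) = -2240 - 140*I*sqrt(3)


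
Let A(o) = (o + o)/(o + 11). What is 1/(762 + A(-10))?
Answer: 1/742 ≈ 0.0013477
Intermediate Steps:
A(o) = 2*o/(11 + o) (A(o) = (2*o)/(11 + o) = 2*o/(11 + o))
1/(762 + A(-10)) = 1/(762 + 2*(-10)/(11 - 10)) = 1/(762 + 2*(-10)/1) = 1/(762 + 2*(-10)*1) = 1/(762 - 20) = 1/742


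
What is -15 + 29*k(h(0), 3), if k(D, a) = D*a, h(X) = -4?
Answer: -363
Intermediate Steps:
-15 + 29*k(h(0), 3) = -15 + 29*(-4*3) = -15 + 29*(-12) = -15 - 348 = -363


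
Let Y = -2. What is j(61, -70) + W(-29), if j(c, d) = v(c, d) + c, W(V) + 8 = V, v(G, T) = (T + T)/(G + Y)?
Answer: 1276/59 ≈ 21.627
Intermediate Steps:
v(G, T) = 2*T/(-2 + G) (v(G, T) = (T + T)/(G - 2) = (2*T)/(-2 + G) = 2*T/(-2 + G))
W(V) = -8 + V
j(c, d) = c + 2*d/(-2 + c) (j(c, d) = 2*d/(-2 + c) + c = c + 2*d/(-2 + c))
j(61, -70) + W(-29) = (2*(-70) + 61*(-2 + 61))/(-2 + 61) + (-8 - 29) = (-140 + 61*59)/59 - 37 = (-140 + 3599)/59 - 37 = (1/59)*3459 - 37 = 3459/59 - 37 = 1276/59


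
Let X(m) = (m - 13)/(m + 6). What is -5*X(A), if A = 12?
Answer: 5/18 ≈ 0.27778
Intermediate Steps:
X(m) = (-13 + m)/(6 + m)
-5*X(A) = -5*(-13 + 12)/(6 + 12) = -5*(-1)/18 = -5*(-1/18) = 5/18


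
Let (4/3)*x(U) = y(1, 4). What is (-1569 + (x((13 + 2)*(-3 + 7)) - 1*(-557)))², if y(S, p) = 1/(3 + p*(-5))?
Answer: 4736054761/4624 ≈ 1.0242e+6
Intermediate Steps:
y(S, p) = 1/(3 - 5*p)
x(U) = -3/68 (x(U) = 3*(-1/(-3 + 5*4))/4 = 3*(-1/(-3 + 20))/4 = 3*(-1/17)/4 = 3*(-1*1/17)/4 = (¾)*(-1/17) = -3/68)
(-1569 + (x((13 + 2)*(-3 + 7)) - 1*(-557)))² = (-1569 + (-3/68 - 1*(-557)))² = (-1569 + (-3/68 + 557))² = (-1569 + 37873/68)² = (-68819/68)² = 4736054761/4624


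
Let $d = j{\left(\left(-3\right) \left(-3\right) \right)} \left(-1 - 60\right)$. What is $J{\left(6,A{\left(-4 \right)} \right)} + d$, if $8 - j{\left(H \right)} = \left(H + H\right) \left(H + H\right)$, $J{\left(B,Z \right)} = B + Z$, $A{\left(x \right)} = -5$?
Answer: $19277$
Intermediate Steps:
$j{\left(H \right)} = 8 - 4 H^{2}$ ($j{\left(H \right)} = 8 - \left(H + H\right) \left(H + H\right) = 8 - 2 H 2 H = 8 - 4 H^{2}$)
$d = 19276$ ($d = \left(8 - 4 \left(\left(-3\right) \left(-3\right)\right)^{2}\right) \left(-1 - 60\right) = \left(8 - 4 \cdot 9^{2}\right) \left(-61\right) = \left(8 - 324\right) \left(-61\right) = \left(-316\right) \left(-61\right) = 19276$)
$J{\left(6,A{\left(-4 \right)} \right)} + d = \left(6 - 5\right) + 19276 = 1 + 19276 = 19277$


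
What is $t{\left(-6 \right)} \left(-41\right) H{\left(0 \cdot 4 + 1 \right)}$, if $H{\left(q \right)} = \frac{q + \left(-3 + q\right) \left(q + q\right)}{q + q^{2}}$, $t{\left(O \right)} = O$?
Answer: $-369$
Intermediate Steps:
$H{\left(q \right)} = \frac{q + 2 q \left(-3 + q\right)}{q + q^{2}}$ ($H{\left(q \right)} = \frac{q + \left(-3 + q\right) 2 q}{q + q^{2}} = \frac{q + 2 q \left(-3 + q\right)}{q + q^{2}}$)
$t{\left(-6 \right)} \left(-41\right) H{\left(0 \cdot 4 + 1 \right)} = \left(-6\right) \left(-41\right) \frac{-5 + 2 \left(0 \cdot 4 + 1\right)}{1 + \left(0 \cdot 4 + 1\right)} = 246 \frac{-5 + 2 \left(0 + 1\right)}{1 + \left(0 + 1\right)} = 246 \frac{-5 + 2 \cdot 1}{1 + 1} = 246 \frac{-5 + 2}{2} = 246 \cdot \frac{1}{2} \left(-3\right) = 246 \left(- \frac{3}{2}\right) = -369$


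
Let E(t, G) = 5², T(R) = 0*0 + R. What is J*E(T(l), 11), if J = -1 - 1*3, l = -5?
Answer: -100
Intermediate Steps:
J = -4 (J = -1 - 3 = -4)
T(R) = R (T(R) = 0 + R = R)
E(t, G) = 25
J*E(T(l), 11) = -4*25 = -100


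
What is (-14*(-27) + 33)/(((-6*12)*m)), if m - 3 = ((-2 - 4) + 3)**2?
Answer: -137/288 ≈ -0.47569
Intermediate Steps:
m = 12 (m = 3 + ((-2 - 4) + 3)**2 = 3 + (-6 + 3)**2 = 3 + (-3)**2 = 3 + 9 = 12)
(-14*(-27) + 33)/(((-6*12)*m)) = (-14*(-27) + 33)/((-6*12*12)) = (378 + 33)/((-72*12)) = 411/(-864) = 411*(-1/864) = -137/288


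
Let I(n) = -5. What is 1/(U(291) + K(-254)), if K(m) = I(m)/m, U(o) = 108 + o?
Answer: 254/101351 ≈ 0.0025061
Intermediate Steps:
K(m) = -5/m
1/(U(291) + K(-254)) = 1/((108 + 291) - 5/(-254)) = 1/(399 - 5*(-1/254)) = 1/(399 + 5/254) = 1/(101351/254) = 254/101351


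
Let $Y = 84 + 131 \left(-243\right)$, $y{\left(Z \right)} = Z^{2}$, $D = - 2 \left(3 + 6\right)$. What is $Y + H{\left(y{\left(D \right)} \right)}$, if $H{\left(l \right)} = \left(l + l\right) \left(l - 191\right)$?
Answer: $54435$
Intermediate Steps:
$D = -18$ ($D = \left(-2\right) 9 = -18$)
$Y = -31749$ ($Y = 84 - 31833 = -31749$)
$H{\left(l \right)} = 2 l \left(-191 + l\right)$
$Y + H{\left(y{\left(D \right)} \right)} = -31749 + 2 \left(-18\right)^{2} \left(-191 + \left(-18\right)^{2}\right) = -31749 + 2 \cdot 324 \left(-191 + 324\right) = -31749 + 2 \cdot 324 \cdot 133 = -31749 + 86184 = 54435$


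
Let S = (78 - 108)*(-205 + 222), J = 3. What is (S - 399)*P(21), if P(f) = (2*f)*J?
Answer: -114534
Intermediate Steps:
P(f) = 6*f (P(f) = (2*f)*3 = 6*f)
S = -510 (S = -30*17 = -510)
(S - 399)*P(21) = (-510 - 399)*(6*21) = -909*126 = -114534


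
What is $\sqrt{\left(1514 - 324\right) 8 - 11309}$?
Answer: $i \sqrt{1789} \approx 42.297 i$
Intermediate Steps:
$\sqrt{\left(1514 - 324\right) 8 - 11309} = \sqrt{1190 \cdot 8 - 11309} = \sqrt{9520 - 11309} = \sqrt{-1789} = i \sqrt{1789}$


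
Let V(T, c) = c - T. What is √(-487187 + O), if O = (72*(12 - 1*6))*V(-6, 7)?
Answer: I*√481571 ≈ 693.95*I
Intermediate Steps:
O = 5616 (O = (72*(12 - 1*6))*(7 - 1*(-6)) = (72*(12 - 6))*(7 + 6) = (72*6)*13 = 432*13 = 5616)
√(-487187 + O) = √(-487187 + 5616) = √(-481571) = I*√481571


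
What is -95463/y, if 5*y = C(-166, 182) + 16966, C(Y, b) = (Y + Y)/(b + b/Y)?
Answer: -7166884725/254716934 ≈ -28.137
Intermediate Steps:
C(Y, b) = 2*Y/(b + b/Y) (C(Y, b) = (2*Y)/(b + b/Y) = 2*Y/(b + b/Y))
y = 254716934/75075 (y = (2*(-166)²/(182*(1 - 166)) + 16966)/5 = (2*27556*(1/182)/(-165) + 16966)/5 = (2*27556*(1/182)*(-1/165) + 16966)/5 = (-27556/15015 + 16966)/5 = (⅕)*(254716934/15015) = 254716934/75075 ≈ 3392.8)
-95463/y = -95463/254716934/75075 = -95463*75075/254716934 = -7166884725/254716934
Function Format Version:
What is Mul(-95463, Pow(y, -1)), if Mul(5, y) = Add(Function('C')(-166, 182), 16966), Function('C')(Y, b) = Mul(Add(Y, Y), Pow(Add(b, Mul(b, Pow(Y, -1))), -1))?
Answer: Rational(-7166884725, 254716934) ≈ -28.137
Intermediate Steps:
Function('C')(Y, b) = Mul(2, Y, Pow(Add(b, Mul(b, Pow(Y, -1))), -1)) (Function('C')(Y, b) = Mul(Mul(2, Y), Pow(Add(b, Mul(b, Pow(Y, -1))), -1)) = Mul(2, Y, Pow(Add(b, Mul(b, Pow(Y, -1))), -1)))
y = Rational(254716934, 75075) (y = Mul(Rational(1, 5), Add(Mul(2, Pow(-166, 2), Pow(182, -1), Pow(Add(1, -166), -1)), 16966)) = Mul(Rational(1, 5), Add(Mul(2, 27556, Rational(1, 182), Pow(-165, -1)), 16966)) = Mul(Rational(1, 5), Add(Mul(2, 27556, Rational(1, 182), Rational(-1, 165)), 16966)) = Mul(Rational(1, 5), Add(Rational(-27556, 15015), 16966)) = Mul(Rational(1, 5), Rational(254716934, 15015)) = Rational(254716934, 75075) ≈ 3392.8)
Mul(-95463, Pow(y, -1)) = Mul(-95463, Pow(Rational(254716934, 75075), -1)) = Mul(-95463, Rational(75075, 254716934)) = Rational(-7166884725, 254716934)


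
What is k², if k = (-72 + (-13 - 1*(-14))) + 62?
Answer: 81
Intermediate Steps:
k = -9 (k = (-72 + (-13 + 14)) + 62 = (-72 + 1) + 62 = -71 + 62 = -9)
k² = (-9)² = 81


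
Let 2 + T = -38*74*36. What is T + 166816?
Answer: 65582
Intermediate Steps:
T = -101234 (T = -2 - 38*74*36 = -2 - 2812*36 = -2 - 101232 = -101234)
T + 166816 = -101234 + 166816 = 65582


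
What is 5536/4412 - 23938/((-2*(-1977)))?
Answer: -10465639/2180631 ≈ -4.7994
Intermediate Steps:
5536/4412 - 23938/((-2*(-1977))) = 5536*(1/4412) - 23938/3954 = 1384/1103 - 23938*1/3954 = 1384/1103 - 11969/1977 = -10465639/2180631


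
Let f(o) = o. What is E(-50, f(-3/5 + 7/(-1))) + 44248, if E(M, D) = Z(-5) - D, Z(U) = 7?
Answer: 221313/5 ≈ 44263.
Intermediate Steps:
E(M, D) = 7 - D
E(-50, f(-3/5 + 7/(-1))) + 44248 = (7 - (-3/5 + 7/(-1))) + 44248 = (7 - (-3*⅕ + 7*(-1))) + 44248 = (7 - (-⅗ - 7)) + 44248 = (7 - 1*(-38/5)) + 44248 = (7 + 38/5) + 44248 = 73/5 + 44248 = 221313/5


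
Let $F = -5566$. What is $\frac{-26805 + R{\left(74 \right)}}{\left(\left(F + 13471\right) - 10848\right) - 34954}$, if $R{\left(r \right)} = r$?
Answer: $\frac{26731}{37897} \approx 0.70536$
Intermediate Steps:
$\frac{-26805 + R{\left(74 \right)}}{\left(\left(F + 13471\right) - 10848\right) - 34954} = \frac{-26805 + 74}{\left(\left(-5566 + 13471\right) - 10848\right) - 34954} = - \frac{26731}{\left(7905 - 10848\right) - 34954} = - \frac{26731}{-2943 - 34954} = - \frac{26731}{-37897} = \left(-26731\right) \left(- \frac{1}{37897}\right) = \frac{26731}{37897}$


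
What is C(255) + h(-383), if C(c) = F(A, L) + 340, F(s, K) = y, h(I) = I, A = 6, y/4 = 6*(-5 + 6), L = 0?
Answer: -19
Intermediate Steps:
y = 24 (y = 4*(6*(-5 + 6)) = 4*(6*1) = 4*6 = 24)
F(s, K) = 24
C(c) = 364 (C(c) = 24 + 340 = 364)
C(255) + h(-383) = 364 - 383 = -19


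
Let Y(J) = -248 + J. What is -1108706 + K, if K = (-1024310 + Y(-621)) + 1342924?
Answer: -790961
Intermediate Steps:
K = 317745 (K = (-1024310 + (-248 - 621)) + 1342924 = (-1024310 - 869) + 1342924 = -1025179 + 1342924 = 317745)
-1108706 + K = -1108706 + 317745 = -790961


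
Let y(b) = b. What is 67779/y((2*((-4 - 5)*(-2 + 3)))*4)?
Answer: -7531/8 ≈ -941.38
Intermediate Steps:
67779/y((2*((-4 - 5)*(-2 + 3)))*4) = 67779/(((2*((-4 - 5)*(-2 + 3)))*4)) = 67779/(((2*(-9*1))*4)) = 67779/(((2*(-9))*4)) = 67779/((-18*4)) = 67779/(-72) = 67779*(-1/72) = -7531/8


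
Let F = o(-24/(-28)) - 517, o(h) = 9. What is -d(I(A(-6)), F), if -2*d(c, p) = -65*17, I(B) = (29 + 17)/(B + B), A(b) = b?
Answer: -1105/2 ≈ -552.50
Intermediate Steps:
I(B) = 23/B (I(B) = 46/((2*B)) = 46*(1/(2*B)) = 23/B)
F = -508 (F = 9 - 517 = -508)
d(c, p) = 1105/2 (d(c, p) = -(-65)*17/2 = -½*(-1105) = 1105/2)
-d(I(A(-6)), F) = -1*1105/2 = -1105/2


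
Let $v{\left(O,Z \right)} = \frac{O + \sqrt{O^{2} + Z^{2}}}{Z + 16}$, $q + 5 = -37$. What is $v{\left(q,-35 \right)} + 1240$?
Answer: $\frac{23602}{19} - \frac{7 \sqrt{61}}{19} \approx 1239.3$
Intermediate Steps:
$q = -42$ ($q = -5 - 37 = -42$)
$v{\left(O,Z \right)} = \frac{O + \sqrt{O^{2} + Z^{2}}}{16 + Z}$
$v{\left(q,-35 \right)} + 1240 = \frac{-42 + \sqrt{\left(-42\right)^{2} + \left(-35\right)^{2}}}{16 - 35} + 1240 = \frac{-42 + \sqrt{1764 + 1225}}{-19} + 1240 = - \frac{-42 + \sqrt{2989}}{19} + 1240 = - \frac{-42 + 7 \sqrt{61}}{19} + 1240 = \left(\frac{42}{19} - \frac{7 \sqrt{61}}{19}\right) + 1240 = \frac{23602}{19} - \frac{7 \sqrt{61}}{19}$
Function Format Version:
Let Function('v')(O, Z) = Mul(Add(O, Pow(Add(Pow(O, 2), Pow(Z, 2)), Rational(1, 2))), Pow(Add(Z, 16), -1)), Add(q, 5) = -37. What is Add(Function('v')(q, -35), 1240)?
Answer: Add(Rational(23602, 19), Mul(Rational(-7, 19), Pow(61, Rational(1, 2)))) ≈ 1239.3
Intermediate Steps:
q = -42 (q = Add(-5, -37) = -42)
Function('v')(O, Z) = Mul(Pow(Add(16, Z), -1), Add(O, Pow(Add(Pow(O, 2), Pow(Z, 2)), Rational(1, 2)))) (Function('v')(O, Z) = Mul(Add(O, Pow(Add(Pow(O, 2), Pow(Z, 2)), Rational(1, 2))), Pow(Add(16, Z), -1)) = Mul(Pow(Add(16, Z), -1), Add(O, Pow(Add(Pow(O, 2), Pow(Z, 2)), Rational(1, 2)))))
Add(Function('v')(q, -35), 1240) = Add(Mul(Pow(Add(16, -35), -1), Add(-42, Pow(Add(Pow(-42, 2), Pow(-35, 2)), Rational(1, 2)))), 1240) = Add(Mul(Pow(-19, -1), Add(-42, Pow(Add(1764, 1225), Rational(1, 2)))), 1240) = Add(Mul(Rational(-1, 19), Add(-42, Pow(2989, Rational(1, 2)))), 1240) = Add(Mul(Rational(-1, 19), Add(-42, Mul(7, Pow(61, Rational(1, 2))))), 1240) = Add(Add(Rational(42, 19), Mul(Rational(-7, 19), Pow(61, Rational(1, 2)))), 1240) = Add(Rational(23602, 19), Mul(Rational(-7, 19), Pow(61, Rational(1, 2))))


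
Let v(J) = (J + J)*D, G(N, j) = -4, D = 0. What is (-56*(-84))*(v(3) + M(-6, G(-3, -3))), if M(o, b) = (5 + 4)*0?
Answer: 0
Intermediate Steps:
v(J) = 0 (v(J) = (J + J)*0 = (2*J)*0 = 0)
M(o, b) = 0 (M(o, b) = 9*0 = 0)
(-56*(-84))*(v(3) + M(-6, G(-3, -3))) = (-56*(-84))*(0 + 0) = 4704*0 = 0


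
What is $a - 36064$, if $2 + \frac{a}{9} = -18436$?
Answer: $-202006$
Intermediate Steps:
$a = -165942$ ($a = -18 + 9 \left(-18436\right) = -18 - 165924 = -165942$)
$a - 36064 = -165942 - 36064 = -202006$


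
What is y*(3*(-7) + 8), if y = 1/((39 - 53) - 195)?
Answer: 13/209 ≈ 0.062201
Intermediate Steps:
y = -1/209 (y = 1/(-14 - 195) = 1/(-209) = -1/209 ≈ -0.0047847)
y*(3*(-7) + 8) = -(3*(-7) + 8)/209 = -(-21 + 8)/209 = -1/209*(-13) = 13/209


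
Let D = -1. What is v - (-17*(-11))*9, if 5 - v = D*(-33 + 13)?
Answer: -1698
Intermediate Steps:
v = -15 (v = 5 - (-1)*(-33 + 13) = 5 - (-1)*(-20) = 5 - 1*20 = 5 - 20 = -15)
v - (-17*(-11))*9 = -15 - (-17*(-11))*9 = -15 - 187*9 = -15 - 1*1683 = -15 - 1683 = -1698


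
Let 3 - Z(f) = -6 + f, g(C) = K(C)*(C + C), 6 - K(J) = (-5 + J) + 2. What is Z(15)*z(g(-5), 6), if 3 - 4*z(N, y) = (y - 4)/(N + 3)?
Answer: -1239/274 ≈ -4.5219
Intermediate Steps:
K(J) = 9 - J (K(J) = 6 - ((-5 + J) + 2) = 6 - (-3 + J) = 6 + (3 - J) = 9 - J)
g(C) = 2*C*(9 - C) (g(C) = (9 - C)*(C + C) = (9 - C)*(2*C) = 2*C*(9 - C))
z(N, y) = ¾ - (-4 + y)/(4*(3 + N)) (z(N, y) = ¾ - (y - 4)/(4*(N + 3)) = ¾ - (-4 + y)/(4*(3 + N)))
Z(f) = 9 - f (Z(f) = 3 - (-6 + f) = 3 + (6 - f) = 9 - f)
Z(15)*z(g(-5), 6) = (9 - 1*15)*((13 - 1*6 + 3*(2*(-5)*(9 - 1*(-5))))/(4*(3 + 2*(-5)*(9 - 1*(-5))))) = (9 - 15)*((13 - 6 + 3*(2*(-5)*(9 + 5)))/(4*(3 + 2*(-5)*(9 + 5)))) = -3*(13 - 6 + 3*(2*(-5)*14))/(2*(3 + 2*(-5)*14)) = -3*(13 - 6 + 3*(-140))/(2*(3 - 140)) = -3*(13 - 6 - 420)/(2*(-137)) = -3*(-1)*(-413)/(2*137) = -6*413/548 = -1239/274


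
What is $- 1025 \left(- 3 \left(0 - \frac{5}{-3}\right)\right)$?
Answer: $5125$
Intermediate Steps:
$- 1025 \left(- 3 \left(0 - \frac{5}{-3}\right)\right) = - 1025 \left(- 3 \left(0 - - \frac{5}{3}\right)\right) = - 1025 \left(- 3 \left(0 + \frac{5}{3}\right)\right) = - 1025 \left(\left(-3\right) \frac{5}{3}\right) = \left(-1025\right) \left(-5\right) = 5125$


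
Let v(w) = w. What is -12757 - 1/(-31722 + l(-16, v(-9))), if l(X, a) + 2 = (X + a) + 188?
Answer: -402623676/31561 ≈ -12757.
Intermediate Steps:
l(X, a) = 186 + X + a (l(X, a) = -2 + ((X + a) + 188) = -2 + (188 + X + a) = 186 + X + a)
-12757 - 1/(-31722 + l(-16, v(-9))) = -12757 - 1/(-31722 + (186 - 16 - 9)) = -12757 - 1/(-31722 + 161) = -12757 - 1/(-31561) = -12757 - 1*(-1/31561) = -12757 + 1/31561 = -402623676/31561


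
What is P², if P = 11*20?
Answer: 48400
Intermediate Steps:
P = 220
P² = 220² = 48400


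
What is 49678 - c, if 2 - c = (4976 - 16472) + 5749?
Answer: 43929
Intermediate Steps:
c = 5749 (c = 2 - ((4976 - 16472) + 5749) = 2 - (-11496 + 5749) = 2 - 1*(-5747) = 2 + 5747 = 5749)
49678 - c = 49678 - 1*5749 = 49678 - 5749 = 43929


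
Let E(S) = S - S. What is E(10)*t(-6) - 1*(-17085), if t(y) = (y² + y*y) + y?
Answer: 17085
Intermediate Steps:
E(S) = 0
t(y) = y + 2*y² (t(y) = (y² + y²) + y = 2*y² + y = y + 2*y²)
E(10)*t(-6) - 1*(-17085) = 0*(-6*(1 + 2*(-6))) - 1*(-17085) = 0*(-6*(1 - 12)) + 17085 = 0*(-6*(-11)) + 17085 = 0*66 + 17085 = 0 + 17085 = 17085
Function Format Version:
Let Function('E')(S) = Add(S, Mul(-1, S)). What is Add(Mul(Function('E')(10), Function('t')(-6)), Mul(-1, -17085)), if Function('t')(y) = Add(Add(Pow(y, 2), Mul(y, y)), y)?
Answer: 17085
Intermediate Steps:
Function('E')(S) = 0
Function('t')(y) = Add(y, Mul(2, Pow(y, 2))) (Function('t')(y) = Add(Add(Pow(y, 2), Pow(y, 2)), y) = Add(Mul(2, Pow(y, 2)), y) = Add(y, Mul(2, Pow(y, 2))))
Add(Mul(Function('E')(10), Function('t')(-6)), Mul(-1, -17085)) = Add(Mul(0, Mul(-6, Add(1, Mul(2, -6)))), Mul(-1, -17085)) = Add(Mul(0, Mul(-6, Add(1, -12))), 17085) = Add(Mul(0, Mul(-6, -11)), 17085) = Add(Mul(0, 66), 17085) = Add(0, 17085) = 17085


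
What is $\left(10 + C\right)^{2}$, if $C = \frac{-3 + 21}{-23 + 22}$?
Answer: $64$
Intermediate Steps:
$C = -18$ ($C = \frac{18}{-1} = 18 \left(-1\right) = -18$)
$\left(10 + C\right)^{2} = \left(10 - 18\right)^{2} = \left(-8\right)^{2} = 64$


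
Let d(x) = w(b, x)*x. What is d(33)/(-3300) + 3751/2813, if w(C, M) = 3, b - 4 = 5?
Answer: 366661/281300 ≈ 1.3035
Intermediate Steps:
b = 9 (b = 4 + 5 = 9)
d(x) = 3*x
d(33)/(-3300) + 3751/2813 = (3*33)/(-3300) + 3751/2813 = 99*(-1/3300) + 3751*(1/2813) = -3/100 + 3751/2813 = 366661/281300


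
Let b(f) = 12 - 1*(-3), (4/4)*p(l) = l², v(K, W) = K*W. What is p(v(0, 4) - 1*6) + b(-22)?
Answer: 51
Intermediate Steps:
p(l) = l²
b(f) = 15 (b(f) = 12 + 3 = 15)
p(v(0, 4) - 1*6) + b(-22) = (0*4 - 1*6)² + 15 = (0 - 6)² + 15 = (-6)² + 15 = 36 + 15 = 51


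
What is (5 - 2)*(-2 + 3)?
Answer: 3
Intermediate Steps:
(5 - 2)*(-2 + 3) = 3*1 = 3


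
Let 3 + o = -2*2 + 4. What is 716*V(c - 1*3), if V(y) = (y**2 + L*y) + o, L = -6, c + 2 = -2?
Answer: 63008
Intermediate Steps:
c = -4 (c = -2 - 2 = -4)
o = -3 (o = -3 + (-2*2 + 4) = -3 + (-4 + 4) = -3 + 0 = -3)
V(y) = -3 + y**2 - 6*y (V(y) = (y**2 - 6*y) - 3 = -3 + y**2 - 6*y)
716*V(c - 1*3) = 716*(-3 + (-4 - 1*3)**2 - 6*(-4 - 1*3)) = 716*(-3 + (-4 - 3)**2 - 6*(-4 - 3)) = 716*(-3 + (-7)**2 - 6*(-7)) = 716*(-3 + 49 + 42) = 716*88 = 63008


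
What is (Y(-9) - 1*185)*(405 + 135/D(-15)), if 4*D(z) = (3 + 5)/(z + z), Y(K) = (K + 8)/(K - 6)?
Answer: 299592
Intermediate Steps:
Y(K) = (8 + K)/(-6 + K)
D(z) = 1/z (D(z) = ((3 + 5)/(z + z))/4 = (8/((2*z)))/4 = (8*(1/(2*z)))/4 = (4/z)/4 = 1/z)
(Y(-9) - 1*185)*(405 + 135/D(-15)) = ((8 - 9)/(-6 - 9) - 1*185)*(405 + 135/(1/(-15))) = (-1/(-15) - 185)*(405 + 135/(-1/15)) = (-1/15*(-1) - 185)*(405 + 135*(-15)) = (1/15 - 185)*(405 - 2025) = -2774/15*(-1620) = 299592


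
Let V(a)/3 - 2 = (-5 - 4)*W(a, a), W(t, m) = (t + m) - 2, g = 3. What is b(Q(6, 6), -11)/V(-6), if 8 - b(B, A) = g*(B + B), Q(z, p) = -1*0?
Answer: 1/48 ≈ 0.020833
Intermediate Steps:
Q(z, p) = 0
W(t, m) = -2 + m + t (W(t, m) = (m + t) - 2 = -2 + m + t)
b(B, A) = 8 - 6*B (b(B, A) = 8 - 3*(B + B) = 8 - 3*2*B = 8 - 6*B)
V(a) = 60 - 54*a (V(a) = 6 + 3*((-5 - 4)*(-2 + a + a)) = 6 + 3*(-9*(-2 + 2*a)) = 6 + 3*(18 - 18*a) = 6 + (54 - 54*a) = 60 - 54*a)
b(Q(6, 6), -11)/V(-6) = (8 - 6*0)/(60 - 54*(-6)) = (8 + 0)/(60 + 324) = 8/384 = 8*(1/384) = 1/48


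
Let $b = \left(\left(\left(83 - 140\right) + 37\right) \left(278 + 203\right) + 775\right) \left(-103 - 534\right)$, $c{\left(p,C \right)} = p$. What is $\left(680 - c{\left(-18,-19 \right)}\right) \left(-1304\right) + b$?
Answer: $4724073$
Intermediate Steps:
$b = 5634265$ ($b = \left(\left(-57 + 37\right) 481 + 775\right) \left(-637\right) = \left(\left(-20\right) 481 + 775\right) \left(-637\right) = \left(-9620 + 775\right) \left(-637\right) = \left(-8845\right) \left(-637\right) = 5634265$)
$\left(680 - c{\left(-18,-19 \right)}\right) \left(-1304\right) + b = \left(680 - -18\right) \left(-1304\right) + 5634265 = \left(680 + 18\right) \left(-1304\right) + 5634265 = 698 \left(-1304\right) + 5634265 = -910192 + 5634265 = 4724073$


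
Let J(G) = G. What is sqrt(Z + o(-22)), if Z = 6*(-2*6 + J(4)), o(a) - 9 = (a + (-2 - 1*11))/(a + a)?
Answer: 41*I*sqrt(11)/22 ≈ 6.181*I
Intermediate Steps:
o(a) = 9 + (-13 + a)/(2*a) (o(a) = 9 + (a + (-2 - 1*11))/(a + a) = 9 + (a + (-2 - 11))/((2*a)) = 9 + (a - 13)*(1/(2*a)) = 9 + (-13 + a)*(1/(2*a)) = 9 + (-13 + a)/(2*a))
Z = -48 (Z = 6*(-2*6 + 4) = 6*(-12 + 4) = 6*(-8) = -48)
sqrt(Z + o(-22)) = sqrt(-48 + (1/2)*(-13 + 19*(-22))/(-22)) = sqrt(-48 + (1/2)*(-1/22)*(-13 - 418)) = sqrt(-48 + (1/2)*(-1/22)*(-431)) = sqrt(-48 + 431/44) = sqrt(-1681/44) = 41*I*sqrt(11)/22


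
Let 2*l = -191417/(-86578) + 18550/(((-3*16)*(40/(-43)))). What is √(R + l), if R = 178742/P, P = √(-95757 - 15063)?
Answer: √(76894919016632486177550 - 1187817841304142631680*I*√27705)/19189147920 ≈ 19.811 - 13.551*I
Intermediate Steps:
P = 2*I*√27705 (P = √(-110820) = 2*I*√27705 ≈ 332.9*I)
l = 3471323117/16622976 (l = (-191417/(-86578) + 18550/(((-3*16)*(40/(-43)))))/2 = (-191417*(-1/86578) + 18550/((-1920*(-1)/43)))/2 = (191417/86578 + 18550/((-48*(-40/43))))/2 = (191417/86578 + 18550/(1920/43))/2 = (191417/86578 + 18550*(43/1920))/2 = (191417/86578 + 79765/192)/2 = (½)*(3471323117/8311488) = 3471323117/16622976 ≈ 208.83)
R = -89371*I*√27705/27705 (R = 178742/((2*I*√27705)) = 178742*(-I*√27705/55410) = -89371*I*√27705/27705 ≈ -536.93*I)
√(R + l) = √(-89371*I*√27705/27705 + 3471323117/16622976) = √(3471323117/16622976 - 89371*I*√27705/27705)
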